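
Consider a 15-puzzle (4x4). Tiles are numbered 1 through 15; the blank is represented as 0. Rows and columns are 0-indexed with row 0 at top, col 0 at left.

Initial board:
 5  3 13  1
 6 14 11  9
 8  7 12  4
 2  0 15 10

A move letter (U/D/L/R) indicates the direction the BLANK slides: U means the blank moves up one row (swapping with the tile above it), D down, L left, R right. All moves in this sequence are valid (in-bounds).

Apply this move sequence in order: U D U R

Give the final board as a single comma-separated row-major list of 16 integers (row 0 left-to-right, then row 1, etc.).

Answer: 5, 3, 13, 1, 6, 14, 11, 9, 8, 12, 0, 4, 2, 7, 15, 10

Derivation:
After move 1 (U):
 5  3 13  1
 6 14 11  9
 8  0 12  4
 2  7 15 10

After move 2 (D):
 5  3 13  1
 6 14 11  9
 8  7 12  4
 2  0 15 10

After move 3 (U):
 5  3 13  1
 6 14 11  9
 8  0 12  4
 2  7 15 10

After move 4 (R):
 5  3 13  1
 6 14 11  9
 8 12  0  4
 2  7 15 10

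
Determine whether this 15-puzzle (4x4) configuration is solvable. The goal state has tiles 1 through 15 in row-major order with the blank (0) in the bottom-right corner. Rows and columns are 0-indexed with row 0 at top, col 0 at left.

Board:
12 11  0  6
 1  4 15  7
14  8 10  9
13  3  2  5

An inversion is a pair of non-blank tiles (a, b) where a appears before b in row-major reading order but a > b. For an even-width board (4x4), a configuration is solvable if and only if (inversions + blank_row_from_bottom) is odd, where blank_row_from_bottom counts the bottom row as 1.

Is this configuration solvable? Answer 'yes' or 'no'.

Inversions: 61
Blank is in row 0 (0-indexed from top), which is row 4 counting from the bottom (bottom = 1).
61 + 4 = 65, which is odd, so the puzzle is solvable.

Answer: yes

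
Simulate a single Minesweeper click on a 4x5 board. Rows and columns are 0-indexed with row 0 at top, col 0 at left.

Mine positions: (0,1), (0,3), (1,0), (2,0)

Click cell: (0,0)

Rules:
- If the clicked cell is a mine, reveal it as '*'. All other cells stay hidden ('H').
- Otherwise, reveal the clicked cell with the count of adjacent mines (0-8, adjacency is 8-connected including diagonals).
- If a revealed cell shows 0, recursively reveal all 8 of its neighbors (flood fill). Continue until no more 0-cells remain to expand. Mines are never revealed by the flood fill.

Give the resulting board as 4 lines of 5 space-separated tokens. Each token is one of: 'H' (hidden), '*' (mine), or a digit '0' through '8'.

2 H H H H
H H H H H
H H H H H
H H H H H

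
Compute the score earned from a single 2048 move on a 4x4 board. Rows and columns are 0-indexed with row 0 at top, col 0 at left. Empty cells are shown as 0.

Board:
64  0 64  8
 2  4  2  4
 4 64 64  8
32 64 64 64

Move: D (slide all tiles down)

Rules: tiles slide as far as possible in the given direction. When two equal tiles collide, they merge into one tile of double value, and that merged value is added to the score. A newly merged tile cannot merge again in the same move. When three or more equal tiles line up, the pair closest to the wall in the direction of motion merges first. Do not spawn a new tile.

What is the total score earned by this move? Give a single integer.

Answer: 256

Derivation:
Slide down:
col 0: [64, 2, 4, 32] -> [64, 2, 4, 32]  score +0 (running 0)
col 1: [0, 4, 64, 64] -> [0, 0, 4, 128]  score +128 (running 128)
col 2: [64, 2, 64, 64] -> [0, 64, 2, 128]  score +128 (running 256)
col 3: [8, 4, 8, 64] -> [8, 4, 8, 64]  score +0 (running 256)
Board after move:
 64   0   0   8
  2   0  64   4
  4   4   2   8
 32 128 128  64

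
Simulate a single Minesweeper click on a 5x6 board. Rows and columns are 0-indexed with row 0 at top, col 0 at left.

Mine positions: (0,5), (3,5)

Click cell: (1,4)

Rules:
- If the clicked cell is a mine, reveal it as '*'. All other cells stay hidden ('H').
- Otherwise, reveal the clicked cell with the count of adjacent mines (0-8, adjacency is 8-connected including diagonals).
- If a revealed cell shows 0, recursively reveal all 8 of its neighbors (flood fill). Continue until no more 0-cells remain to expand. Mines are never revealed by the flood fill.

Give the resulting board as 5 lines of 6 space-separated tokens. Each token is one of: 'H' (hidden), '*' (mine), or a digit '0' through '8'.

H H H H H H
H H H H 1 H
H H H H H H
H H H H H H
H H H H H H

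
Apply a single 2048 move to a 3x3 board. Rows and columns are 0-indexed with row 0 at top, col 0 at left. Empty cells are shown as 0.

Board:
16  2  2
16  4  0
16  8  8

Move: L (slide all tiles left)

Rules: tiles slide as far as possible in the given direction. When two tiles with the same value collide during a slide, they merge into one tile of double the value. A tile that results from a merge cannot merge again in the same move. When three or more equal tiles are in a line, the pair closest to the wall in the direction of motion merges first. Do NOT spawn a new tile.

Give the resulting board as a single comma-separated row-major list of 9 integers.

Answer: 16, 4, 0, 16, 4, 0, 16, 16, 0

Derivation:
Slide left:
row 0: [16, 2, 2] -> [16, 4, 0]
row 1: [16, 4, 0] -> [16, 4, 0]
row 2: [16, 8, 8] -> [16, 16, 0]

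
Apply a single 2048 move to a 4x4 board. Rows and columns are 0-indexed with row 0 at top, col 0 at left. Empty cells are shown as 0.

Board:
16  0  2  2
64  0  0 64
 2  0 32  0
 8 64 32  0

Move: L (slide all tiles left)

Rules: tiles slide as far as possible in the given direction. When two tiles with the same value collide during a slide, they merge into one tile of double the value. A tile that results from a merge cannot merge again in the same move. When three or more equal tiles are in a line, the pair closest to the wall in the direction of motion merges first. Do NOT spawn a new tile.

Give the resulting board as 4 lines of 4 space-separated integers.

Answer:  16   4   0   0
128   0   0   0
  2  32   0   0
  8  64  32   0

Derivation:
Slide left:
row 0: [16, 0, 2, 2] -> [16, 4, 0, 0]
row 1: [64, 0, 0, 64] -> [128, 0, 0, 0]
row 2: [2, 0, 32, 0] -> [2, 32, 0, 0]
row 3: [8, 64, 32, 0] -> [8, 64, 32, 0]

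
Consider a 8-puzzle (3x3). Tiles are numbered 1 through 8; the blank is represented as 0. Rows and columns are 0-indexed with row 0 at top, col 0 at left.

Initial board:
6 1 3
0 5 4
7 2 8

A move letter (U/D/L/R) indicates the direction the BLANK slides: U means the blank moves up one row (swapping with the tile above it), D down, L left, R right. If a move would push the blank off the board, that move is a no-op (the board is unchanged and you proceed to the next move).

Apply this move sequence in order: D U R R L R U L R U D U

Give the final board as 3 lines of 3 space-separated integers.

Answer: 6 1 0
5 4 3
7 2 8

Derivation:
After move 1 (D):
6 1 3
7 5 4
0 2 8

After move 2 (U):
6 1 3
0 5 4
7 2 8

After move 3 (R):
6 1 3
5 0 4
7 2 8

After move 4 (R):
6 1 3
5 4 0
7 2 8

After move 5 (L):
6 1 3
5 0 4
7 2 8

After move 6 (R):
6 1 3
5 4 0
7 2 8

After move 7 (U):
6 1 0
5 4 3
7 2 8

After move 8 (L):
6 0 1
5 4 3
7 2 8

After move 9 (R):
6 1 0
5 4 3
7 2 8

After move 10 (U):
6 1 0
5 4 3
7 2 8

After move 11 (D):
6 1 3
5 4 0
7 2 8

After move 12 (U):
6 1 0
5 4 3
7 2 8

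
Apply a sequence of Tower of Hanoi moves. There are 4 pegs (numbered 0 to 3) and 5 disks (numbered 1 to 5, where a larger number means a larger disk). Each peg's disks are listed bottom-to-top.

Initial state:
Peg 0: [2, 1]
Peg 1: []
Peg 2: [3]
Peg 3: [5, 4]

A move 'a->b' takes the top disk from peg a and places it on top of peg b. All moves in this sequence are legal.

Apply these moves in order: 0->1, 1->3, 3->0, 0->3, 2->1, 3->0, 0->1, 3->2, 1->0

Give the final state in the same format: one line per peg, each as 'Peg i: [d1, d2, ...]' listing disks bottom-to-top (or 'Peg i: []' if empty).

After move 1 (0->1):
Peg 0: [2]
Peg 1: [1]
Peg 2: [3]
Peg 3: [5, 4]

After move 2 (1->3):
Peg 0: [2]
Peg 1: []
Peg 2: [3]
Peg 3: [5, 4, 1]

After move 3 (3->0):
Peg 0: [2, 1]
Peg 1: []
Peg 2: [3]
Peg 3: [5, 4]

After move 4 (0->3):
Peg 0: [2]
Peg 1: []
Peg 2: [3]
Peg 3: [5, 4, 1]

After move 5 (2->1):
Peg 0: [2]
Peg 1: [3]
Peg 2: []
Peg 3: [5, 4, 1]

After move 6 (3->0):
Peg 0: [2, 1]
Peg 1: [3]
Peg 2: []
Peg 3: [5, 4]

After move 7 (0->1):
Peg 0: [2]
Peg 1: [3, 1]
Peg 2: []
Peg 3: [5, 4]

After move 8 (3->2):
Peg 0: [2]
Peg 1: [3, 1]
Peg 2: [4]
Peg 3: [5]

After move 9 (1->0):
Peg 0: [2, 1]
Peg 1: [3]
Peg 2: [4]
Peg 3: [5]

Answer: Peg 0: [2, 1]
Peg 1: [3]
Peg 2: [4]
Peg 3: [5]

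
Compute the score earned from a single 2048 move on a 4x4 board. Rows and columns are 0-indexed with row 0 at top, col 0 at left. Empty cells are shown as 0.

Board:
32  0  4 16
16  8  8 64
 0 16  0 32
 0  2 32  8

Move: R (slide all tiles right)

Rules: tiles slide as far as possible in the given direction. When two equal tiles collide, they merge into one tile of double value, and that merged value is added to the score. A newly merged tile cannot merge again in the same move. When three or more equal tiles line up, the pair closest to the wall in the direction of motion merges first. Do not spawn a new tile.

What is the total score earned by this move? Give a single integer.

Slide right:
row 0: [32, 0, 4, 16] -> [0, 32, 4, 16]  score +0 (running 0)
row 1: [16, 8, 8, 64] -> [0, 16, 16, 64]  score +16 (running 16)
row 2: [0, 16, 0, 32] -> [0, 0, 16, 32]  score +0 (running 16)
row 3: [0, 2, 32, 8] -> [0, 2, 32, 8]  score +0 (running 16)
Board after move:
 0 32  4 16
 0 16 16 64
 0  0 16 32
 0  2 32  8

Answer: 16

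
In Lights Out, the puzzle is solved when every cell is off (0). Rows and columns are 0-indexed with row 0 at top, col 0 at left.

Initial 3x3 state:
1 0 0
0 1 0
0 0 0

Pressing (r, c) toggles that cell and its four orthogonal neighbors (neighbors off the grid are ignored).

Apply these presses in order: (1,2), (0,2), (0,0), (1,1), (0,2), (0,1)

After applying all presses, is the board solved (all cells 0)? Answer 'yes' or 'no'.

After press 1 at (1,2):
1 0 1
0 0 1
0 0 1

After press 2 at (0,2):
1 1 0
0 0 0
0 0 1

After press 3 at (0,0):
0 0 0
1 0 0
0 0 1

After press 4 at (1,1):
0 1 0
0 1 1
0 1 1

After press 5 at (0,2):
0 0 1
0 1 0
0 1 1

After press 6 at (0,1):
1 1 0
0 0 0
0 1 1

Lights still on: 4

Answer: no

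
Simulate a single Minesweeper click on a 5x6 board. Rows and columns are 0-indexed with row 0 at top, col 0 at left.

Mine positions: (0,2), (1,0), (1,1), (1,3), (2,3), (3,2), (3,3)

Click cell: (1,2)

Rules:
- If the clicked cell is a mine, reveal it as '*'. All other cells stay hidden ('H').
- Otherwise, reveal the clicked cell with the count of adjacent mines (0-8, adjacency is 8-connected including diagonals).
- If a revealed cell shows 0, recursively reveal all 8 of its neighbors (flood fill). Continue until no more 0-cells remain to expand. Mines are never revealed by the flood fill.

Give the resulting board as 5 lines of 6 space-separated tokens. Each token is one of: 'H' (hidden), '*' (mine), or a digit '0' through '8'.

H H H H H H
H H 4 H H H
H H H H H H
H H H H H H
H H H H H H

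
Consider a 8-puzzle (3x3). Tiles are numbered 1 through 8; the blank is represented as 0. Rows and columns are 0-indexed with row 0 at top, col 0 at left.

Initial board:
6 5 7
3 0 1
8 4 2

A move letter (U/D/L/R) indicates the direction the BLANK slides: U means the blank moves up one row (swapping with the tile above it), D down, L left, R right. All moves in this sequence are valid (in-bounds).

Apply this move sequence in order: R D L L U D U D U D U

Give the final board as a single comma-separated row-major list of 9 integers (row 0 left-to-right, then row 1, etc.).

After move 1 (R):
6 5 7
3 1 0
8 4 2

After move 2 (D):
6 5 7
3 1 2
8 4 0

After move 3 (L):
6 5 7
3 1 2
8 0 4

After move 4 (L):
6 5 7
3 1 2
0 8 4

After move 5 (U):
6 5 7
0 1 2
3 8 4

After move 6 (D):
6 5 7
3 1 2
0 8 4

After move 7 (U):
6 5 7
0 1 2
3 8 4

After move 8 (D):
6 5 7
3 1 2
0 8 4

After move 9 (U):
6 5 7
0 1 2
3 8 4

After move 10 (D):
6 5 7
3 1 2
0 8 4

After move 11 (U):
6 5 7
0 1 2
3 8 4

Answer: 6, 5, 7, 0, 1, 2, 3, 8, 4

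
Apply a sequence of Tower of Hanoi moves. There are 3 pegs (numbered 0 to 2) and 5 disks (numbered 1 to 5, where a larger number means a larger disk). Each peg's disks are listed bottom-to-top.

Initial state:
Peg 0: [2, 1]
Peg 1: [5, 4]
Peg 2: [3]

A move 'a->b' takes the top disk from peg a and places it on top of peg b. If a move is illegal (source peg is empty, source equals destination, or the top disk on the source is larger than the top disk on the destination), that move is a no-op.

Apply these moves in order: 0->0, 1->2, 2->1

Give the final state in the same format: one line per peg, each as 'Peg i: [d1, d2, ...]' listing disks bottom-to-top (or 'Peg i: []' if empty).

Answer: Peg 0: [2, 1]
Peg 1: [5, 4, 3]
Peg 2: []

Derivation:
After move 1 (0->0):
Peg 0: [2, 1]
Peg 1: [5, 4]
Peg 2: [3]

After move 2 (1->2):
Peg 0: [2, 1]
Peg 1: [5, 4]
Peg 2: [3]

After move 3 (2->1):
Peg 0: [2, 1]
Peg 1: [5, 4, 3]
Peg 2: []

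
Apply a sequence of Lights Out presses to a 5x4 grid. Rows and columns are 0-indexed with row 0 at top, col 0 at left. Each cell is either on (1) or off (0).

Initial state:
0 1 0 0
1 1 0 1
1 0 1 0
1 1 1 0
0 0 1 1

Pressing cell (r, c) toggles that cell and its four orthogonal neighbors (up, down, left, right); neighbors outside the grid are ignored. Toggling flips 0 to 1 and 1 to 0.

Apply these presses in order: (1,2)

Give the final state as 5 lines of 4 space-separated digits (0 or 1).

Answer: 0 1 1 0
1 0 1 0
1 0 0 0
1 1 1 0
0 0 1 1

Derivation:
After press 1 at (1,2):
0 1 1 0
1 0 1 0
1 0 0 0
1 1 1 0
0 0 1 1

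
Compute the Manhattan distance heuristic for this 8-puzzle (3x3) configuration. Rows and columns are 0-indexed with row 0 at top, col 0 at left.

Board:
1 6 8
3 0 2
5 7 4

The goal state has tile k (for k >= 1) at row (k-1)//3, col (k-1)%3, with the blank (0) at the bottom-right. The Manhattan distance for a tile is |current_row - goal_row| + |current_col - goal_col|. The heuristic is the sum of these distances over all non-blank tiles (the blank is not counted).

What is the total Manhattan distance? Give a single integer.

Answer: 16

Derivation:
Tile 1: at (0,0), goal (0,0), distance |0-0|+|0-0| = 0
Tile 6: at (0,1), goal (1,2), distance |0-1|+|1-2| = 2
Tile 8: at (0,2), goal (2,1), distance |0-2|+|2-1| = 3
Tile 3: at (1,0), goal (0,2), distance |1-0|+|0-2| = 3
Tile 2: at (1,2), goal (0,1), distance |1-0|+|2-1| = 2
Tile 5: at (2,0), goal (1,1), distance |2-1|+|0-1| = 2
Tile 7: at (2,1), goal (2,0), distance |2-2|+|1-0| = 1
Tile 4: at (2,2), goal (1,0), distance |2-1|+|2-0| = 3
Sum: 0 + 2 + 3 + 3 + 2 + 2 + 1 + 3 = 16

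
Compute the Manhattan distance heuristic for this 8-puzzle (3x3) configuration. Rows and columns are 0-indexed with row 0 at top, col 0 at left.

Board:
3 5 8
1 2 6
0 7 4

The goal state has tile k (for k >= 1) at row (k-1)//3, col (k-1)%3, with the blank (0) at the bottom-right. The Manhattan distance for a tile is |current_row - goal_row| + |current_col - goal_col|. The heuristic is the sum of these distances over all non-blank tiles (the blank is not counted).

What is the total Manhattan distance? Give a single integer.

Answer: 12

Derivation:
Tile 3: at (0,0), goal (0,2), distance |0-0|+|0-2| = 2
Tile 5: at (0,1), goal (1,1), distance |0-1|+|1-1| = 1
Tile 8: at (0,2), goal (2,1), distance |0-2|+|2-1| = 3
Tile 1: at (1,0), goal (0,0), distance |1-0|+|0-0| = 1
Tile 2: at (1,1), goal (0,1), distance |1-0|+|1-1| = 1
Tile 6: at (1,2), goal (1,2), distance |1-1|+|2-2| = 0
Tile 7: at (2,1), goal (2,0), distance |2-2|+|1-0| = 1
Tile 4: at (2,2), goal (1,0), distance |2-1|+|2-0| = 3
Sum: 2 + 1 + 3 + 1 + 1 + 0 + 1 + 3 = 12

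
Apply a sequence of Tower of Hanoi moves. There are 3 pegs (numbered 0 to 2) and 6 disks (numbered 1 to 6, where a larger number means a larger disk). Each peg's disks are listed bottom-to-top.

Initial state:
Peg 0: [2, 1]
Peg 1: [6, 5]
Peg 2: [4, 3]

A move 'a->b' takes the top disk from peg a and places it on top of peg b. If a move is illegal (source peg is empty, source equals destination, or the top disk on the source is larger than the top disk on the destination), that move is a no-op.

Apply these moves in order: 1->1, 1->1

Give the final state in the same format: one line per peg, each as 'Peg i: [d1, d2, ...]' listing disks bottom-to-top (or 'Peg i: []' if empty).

After move 1 (1->1):
Peg 0: [2, 1]
Peg 1: [6, 5]
Peg 2: [4, 3]

After move 2 (1->1):
Peg 0: [2, 1]
Peg 1: [6, 5]
Peg 2: [4, 3]

Answer: Peg 0: [2, 1]
Peg 1: [6, 5]
Peg 2: [4, 3]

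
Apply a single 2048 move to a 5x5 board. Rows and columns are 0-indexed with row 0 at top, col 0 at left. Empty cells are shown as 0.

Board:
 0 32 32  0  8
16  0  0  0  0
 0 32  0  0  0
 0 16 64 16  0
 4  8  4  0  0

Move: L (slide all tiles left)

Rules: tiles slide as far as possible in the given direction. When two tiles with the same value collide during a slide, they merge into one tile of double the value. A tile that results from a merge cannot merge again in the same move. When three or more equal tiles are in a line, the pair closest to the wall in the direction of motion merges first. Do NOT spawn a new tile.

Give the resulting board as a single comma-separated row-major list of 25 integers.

Answer: 64, 8, 0, 0, 0, 16, 0, 0, 0, 0, 32, 0, 0, 0, 0, 16, 64, 16, 0, 0, 4, 8, 4, 0, 0

Derivation:
Slide left:
row 0: [0, 32, 32, 0, 8] -> [64, 8, 0, 0, 0]
row 1: [16, 0, 0, 0, 0] -> [16, 0, 0, 0, 0]
row 2: [0, 32, 0, 0, 0] -> [32, 0, 0, 0, 0]
row 3: [0, 16, 64, 16, 0] -> [16, 64, 16, 0, 0]
row 4: [4, 8, 4, 0, 0] -> [4, 8, 4, 0, 0]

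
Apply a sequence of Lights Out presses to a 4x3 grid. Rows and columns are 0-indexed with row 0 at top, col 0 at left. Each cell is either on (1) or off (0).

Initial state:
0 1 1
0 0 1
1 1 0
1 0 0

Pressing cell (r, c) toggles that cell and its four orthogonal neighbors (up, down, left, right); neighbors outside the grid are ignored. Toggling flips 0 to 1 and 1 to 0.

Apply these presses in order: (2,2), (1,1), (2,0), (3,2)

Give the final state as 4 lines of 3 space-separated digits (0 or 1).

After press 1 at (2,2):
0 1 1
0 0 0
1 0 1
1 0 1

After press 2 at (1,1):
0 0 1
1 1 1
1 1 1
1 0 1

After press 3 at (2,0):
0 0 1
0 1 1
0 0 1
0 0 1

After press 4 at (3,2):
0 0 1
0 1 1
0 0 0
0 1 0

Answer: 0 0 1
0 1 1
0 0 0
0 1 0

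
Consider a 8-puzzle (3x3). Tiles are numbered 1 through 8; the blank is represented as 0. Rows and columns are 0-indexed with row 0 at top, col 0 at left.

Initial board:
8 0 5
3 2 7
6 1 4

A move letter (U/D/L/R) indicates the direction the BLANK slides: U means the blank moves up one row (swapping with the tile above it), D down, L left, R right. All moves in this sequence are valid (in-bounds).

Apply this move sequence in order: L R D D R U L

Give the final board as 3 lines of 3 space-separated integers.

After move 1 (L):
0 8 5
3 2 7
6 1 4

After move 2 (R):
8 0 5
3 2 7
6 1 4

After move 3 (D):
8 2 5
3 0 7
6 1 4

After move 4 (D):
8 2 5
3 1 7
6 0 4

After move 5 (R):
8 2 5
3 1 7
6 4 0

After move 6 (U):
8 2 5
3 1 0
6 4 7

After move 7 (L):
8 2 5
3 0 1
6 4 7

Answer: 8 2 5
3 0 1
6 4 7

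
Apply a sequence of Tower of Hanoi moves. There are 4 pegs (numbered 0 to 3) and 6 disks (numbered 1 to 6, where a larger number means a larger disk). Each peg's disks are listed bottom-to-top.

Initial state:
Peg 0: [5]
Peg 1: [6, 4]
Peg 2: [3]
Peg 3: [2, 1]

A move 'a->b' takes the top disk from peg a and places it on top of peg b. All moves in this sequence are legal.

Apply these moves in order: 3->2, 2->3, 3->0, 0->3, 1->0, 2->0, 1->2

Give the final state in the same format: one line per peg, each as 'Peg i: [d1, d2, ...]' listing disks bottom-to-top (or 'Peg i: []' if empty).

After move 1 (3->2):
Peg 0: [5]
Peg 1: [6, 4]
Peg 2: [3, 1]
Peg 3: [2]

After move 2 (2->3):
Peg 0: [5]
Peg 1: [6, 4]
Peg 2: [3]
Peg 3: [2, 1]

After move 3 (3->0):
Peg 0: [5, 1]
Peg 1: [6, 4]
Peg 2: [3]
Peg 3: [2]

After move 4 (0->3):
Peg 0: [5]
Peg 1: [6, 4]
Peg 2: [3]
Peg 3: [2, 1]

After move 5 (1->0):
Peg 0: [5, 4]
Peg 1: [6]
Peg 2: [3]
Peg 3: [2, 1]

After move 6 (2->0):
Peg 0: [5, 4, 3]
Peg 1: [6]
Peg 2: []
Peg 3: [2, 1]

After move 7 (1->2):
Peg 0: [5, 4, 3]
Peg 1: []
Peg 2: [6]
Peg 3: [2, 1]

Answer: Peg 0: [5, 4, 3]
Peg 1: []
Peg 2: [6]
Peg 3: [2, 1]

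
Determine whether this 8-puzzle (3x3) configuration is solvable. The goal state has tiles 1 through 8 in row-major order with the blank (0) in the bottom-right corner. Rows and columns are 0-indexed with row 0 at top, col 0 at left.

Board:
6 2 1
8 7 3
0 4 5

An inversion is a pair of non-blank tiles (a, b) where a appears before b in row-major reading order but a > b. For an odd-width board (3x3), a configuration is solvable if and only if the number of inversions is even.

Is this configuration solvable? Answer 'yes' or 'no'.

Inversions (pairs i<j in row-major order where tile[i] > tile[j] > 0): 13
13 is odd, so the puzzle is not solvable.

Answer: no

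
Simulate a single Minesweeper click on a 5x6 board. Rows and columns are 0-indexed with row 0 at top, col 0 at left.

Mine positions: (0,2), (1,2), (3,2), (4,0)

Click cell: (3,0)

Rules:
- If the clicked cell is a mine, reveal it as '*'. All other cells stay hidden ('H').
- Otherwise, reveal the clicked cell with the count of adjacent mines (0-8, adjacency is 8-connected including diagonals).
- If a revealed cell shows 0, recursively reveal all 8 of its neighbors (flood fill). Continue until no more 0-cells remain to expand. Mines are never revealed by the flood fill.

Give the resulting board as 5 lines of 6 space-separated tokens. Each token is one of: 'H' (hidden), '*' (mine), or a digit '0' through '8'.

H H H H H H
H H H H H H
H H H H H H
1 H H H H H
H H H H H H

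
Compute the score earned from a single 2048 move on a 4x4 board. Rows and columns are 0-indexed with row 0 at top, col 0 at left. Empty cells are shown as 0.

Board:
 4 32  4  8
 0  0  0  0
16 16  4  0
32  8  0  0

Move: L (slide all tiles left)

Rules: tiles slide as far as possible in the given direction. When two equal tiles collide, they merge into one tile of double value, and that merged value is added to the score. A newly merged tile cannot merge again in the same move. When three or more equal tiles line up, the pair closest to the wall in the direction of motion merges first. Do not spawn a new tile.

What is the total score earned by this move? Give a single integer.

Answer: 32

Derivation:
Slide left:
row 0: [4, 32, 4, 8] -> [4, 32, 4, 8]  score +0 (running 0)
row 1: [0, 0, 0, 0] -> [0, 0, 0, 0]  score +0 (running 0)
row 2: [16, 16, 4, 0] -> [32, 4, 0, 0]  score +32 (running 32)
row 3: [32, 8, 0, 0] -> [32, 8, 0, 0]  score +0 (running 32)
Board after move:
 4 32  4  8
 0  0  0  0
32  4  0  0
32  8  0  0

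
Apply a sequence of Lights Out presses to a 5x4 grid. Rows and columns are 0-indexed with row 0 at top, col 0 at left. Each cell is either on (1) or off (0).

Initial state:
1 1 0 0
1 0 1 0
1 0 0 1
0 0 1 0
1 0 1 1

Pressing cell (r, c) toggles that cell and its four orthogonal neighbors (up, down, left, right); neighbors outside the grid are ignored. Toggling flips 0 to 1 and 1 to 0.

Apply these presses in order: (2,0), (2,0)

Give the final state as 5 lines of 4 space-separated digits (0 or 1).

After press 1 at (2,0):
1 1 0 0
0 0 1 0
0 1 0 1
1 0 1 0
1 0 1 1

After press 2 at (2,0):
1 1 0 0
1 0 1 0
1 0 0 1
0 0 1 0
1 0 1 1

Answer: 1 1 0 0
1 0 1 0
1 0 0 1
0 0 1 0
1 0 1 1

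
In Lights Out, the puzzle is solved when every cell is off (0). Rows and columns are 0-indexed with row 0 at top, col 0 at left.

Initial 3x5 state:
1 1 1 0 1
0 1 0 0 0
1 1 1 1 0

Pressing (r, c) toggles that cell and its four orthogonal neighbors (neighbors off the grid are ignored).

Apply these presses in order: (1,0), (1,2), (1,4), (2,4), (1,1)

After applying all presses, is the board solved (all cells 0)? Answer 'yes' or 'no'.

Answer: yes

Derivation:
After press 1 at (1,0):
0 1 1 0 1
1 0 0 0 0
0 1 1 1 0

After press 2 at (1,2):
0 1 0 0 1
1 1 1 1 0
0 1 0 1 0

After press 3 at (1,4):
0 1 0 0 0
1 1 1 0 1
0 1 0 1 1

After press 4 at (2,4):
0 1 0 0 0
1 1 1 0 0
0 1 0 0 0

After press 5 at (1,1):
0 0 0 0 0
0 0 0 0 0
0 0 0 0 0

Lights still on: 0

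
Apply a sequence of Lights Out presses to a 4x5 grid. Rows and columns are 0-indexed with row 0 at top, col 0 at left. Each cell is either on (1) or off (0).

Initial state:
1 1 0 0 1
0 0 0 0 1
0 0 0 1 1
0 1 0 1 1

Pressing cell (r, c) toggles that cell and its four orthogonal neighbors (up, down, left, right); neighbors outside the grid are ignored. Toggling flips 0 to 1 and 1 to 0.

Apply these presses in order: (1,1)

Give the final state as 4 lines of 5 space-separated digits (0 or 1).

Answer: 1 0 0 0 1
1 1 1 0 1
0 1 0 1 1
0 1 0 1 1

Derivation:
After press 1 at (1,1):
1 0 0 0 1
1 1 1 0 1
0 1 0 1 1
0 1 0 1 1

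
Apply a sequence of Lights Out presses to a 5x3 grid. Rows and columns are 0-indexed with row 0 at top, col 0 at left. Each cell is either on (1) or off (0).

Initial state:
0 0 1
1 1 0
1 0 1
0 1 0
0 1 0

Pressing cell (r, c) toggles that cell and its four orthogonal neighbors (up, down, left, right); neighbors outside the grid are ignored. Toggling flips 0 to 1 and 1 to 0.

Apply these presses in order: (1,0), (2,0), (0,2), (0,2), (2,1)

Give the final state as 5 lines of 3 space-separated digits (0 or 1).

After press 1 at (1,0):
1 0 1
0 0 0
0 0 1
0 1 0
0 1 0

After press 2 at (2,0):
1 0 1
1 0 0
1 1 1
1 1 0
0 1 0

After press 3 at (0,2):
1 1 0
1 0 1
1 1 1
1 1 0
0 1 0

After press 4 at (0,2):
1 0 1
1 0 0
1 1 1
1 1 0
0 1 0

After press 5 at (2,1):
1 0 1
1 1 0
0 0 0
1 0 0
0 1 0

Answer: 1 0 1
1 1 0
0 0 0
1 0 0
0 1 0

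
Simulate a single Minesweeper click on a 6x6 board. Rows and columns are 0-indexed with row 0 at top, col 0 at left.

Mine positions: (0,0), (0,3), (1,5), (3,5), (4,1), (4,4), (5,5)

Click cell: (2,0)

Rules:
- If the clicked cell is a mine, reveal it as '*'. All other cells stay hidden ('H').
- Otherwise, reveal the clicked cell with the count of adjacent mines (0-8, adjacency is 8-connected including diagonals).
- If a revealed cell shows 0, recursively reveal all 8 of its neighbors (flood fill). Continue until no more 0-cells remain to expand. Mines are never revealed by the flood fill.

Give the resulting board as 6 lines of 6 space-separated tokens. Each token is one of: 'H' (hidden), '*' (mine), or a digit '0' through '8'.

H H H H H H
1 1 1 1 2 H
0 0 0 0 2 H
1 1 1 1 2 H
H H H H H H
H H H H H H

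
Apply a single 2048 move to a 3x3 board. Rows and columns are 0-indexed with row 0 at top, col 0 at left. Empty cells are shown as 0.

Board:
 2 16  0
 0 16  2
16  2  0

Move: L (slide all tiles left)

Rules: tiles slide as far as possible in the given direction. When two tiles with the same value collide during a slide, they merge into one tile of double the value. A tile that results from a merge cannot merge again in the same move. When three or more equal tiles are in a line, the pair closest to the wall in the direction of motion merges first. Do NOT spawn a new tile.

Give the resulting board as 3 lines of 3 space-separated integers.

Slide left:
row 0: [2, 16, 0] -> [2, 16, 0]
row 1: [0, 16, 2] -> [16, 2, 0]
row 2: [16, 2, 0] -> [16, 2, 0]

Answer:  2 16  0
16  2  0
16  2  0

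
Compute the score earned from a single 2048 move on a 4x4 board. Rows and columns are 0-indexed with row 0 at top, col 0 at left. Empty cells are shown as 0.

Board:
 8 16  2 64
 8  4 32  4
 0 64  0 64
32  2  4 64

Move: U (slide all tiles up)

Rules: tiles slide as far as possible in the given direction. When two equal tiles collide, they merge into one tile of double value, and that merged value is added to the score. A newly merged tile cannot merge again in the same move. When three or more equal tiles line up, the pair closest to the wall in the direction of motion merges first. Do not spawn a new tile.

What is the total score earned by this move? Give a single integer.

Answer: 144

Derivation:
Slide up:
col 0: [8, 8, 0, 32] -> [16, 32, 0, 0]  score +16 (running 16)
col 1: [16, 4, 64, 2] -> [16, 4, 64, 2]  score +0 (running 16)
col 2: [2, 32, 0, 4] -> [2, 32, 4, 0]  score +0 (running 16)
col 3: [64, 4, 64, 64] -> [64, 4, 128, 0]  score +128 (running 144)
Board after move:
 16  16   2  64
 32   4  32   4
  0  64   4 128
  0   2   0   0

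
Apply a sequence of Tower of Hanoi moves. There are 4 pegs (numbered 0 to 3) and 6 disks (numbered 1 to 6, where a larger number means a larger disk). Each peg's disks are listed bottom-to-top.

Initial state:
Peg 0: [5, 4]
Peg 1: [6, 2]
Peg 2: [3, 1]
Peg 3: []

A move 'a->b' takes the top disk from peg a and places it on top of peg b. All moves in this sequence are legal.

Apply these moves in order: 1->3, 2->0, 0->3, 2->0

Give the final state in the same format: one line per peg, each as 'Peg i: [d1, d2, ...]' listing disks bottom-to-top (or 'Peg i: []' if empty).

After move 1 (1->3):
Peg 0: [5, 4]
Peg 1: [6]
Peg 2: [3, 1]
Peg 3: [2]

After move 2 (2->0):
Peg 0: [5, 4, 1]
Peg 1: [6]
Peg 2: [3]
Peg 3: [2]

After move 3 (0->3):
Peg 0: [5, 4]
Peg 1: [6]
Peg 2: [3]
Peg 3: [2, 1]

After move 4 (2->0):
Peg 0: [5, 4, 3]
Peg 1: [6]
Peg 2: []
Peg 3: [2, 1]

Answer: Peg 0: [5, 4, 3]
Peg 1: [6]
Peg 2: []
Peg 3: [2, 1]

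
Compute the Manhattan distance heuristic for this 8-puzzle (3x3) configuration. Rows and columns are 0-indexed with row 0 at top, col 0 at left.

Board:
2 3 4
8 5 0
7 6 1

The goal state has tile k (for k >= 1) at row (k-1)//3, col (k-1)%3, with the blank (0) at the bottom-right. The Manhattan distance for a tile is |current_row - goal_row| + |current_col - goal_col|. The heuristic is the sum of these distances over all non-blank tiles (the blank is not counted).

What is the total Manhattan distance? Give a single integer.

Answer: 13

Derivation:
Tile 2: at (0,0), goal (0,1), distance |0-0|+|0-1| = 1
Tile 3: at (0,1), goal (0,2), distance |0-0|+|1-2| = 1
Tile 4: at (0,2), goal (1,0), distance |0-1|+|2-0| = 3
Tile 8: at (1,0), goal (2,1), distance |1-2|+|0-1| = 2
Tile 5: at (1,1), goal (1,1), distance |1-1|+|1-1| = 0
Tile 7: at (2,0), goal (2,0), distance |2-2|+|0-0| = 0
Tile 6: at (2,1), goal (1,2), distance |2-1|+|1-2| = 2
Tile 1: at (2,2), goal (0,0), distance |2-0|+|2-0| = 4
Sum: 1 + 1 + 3 + 2 + 0 + 0 + 2 + 4 = 13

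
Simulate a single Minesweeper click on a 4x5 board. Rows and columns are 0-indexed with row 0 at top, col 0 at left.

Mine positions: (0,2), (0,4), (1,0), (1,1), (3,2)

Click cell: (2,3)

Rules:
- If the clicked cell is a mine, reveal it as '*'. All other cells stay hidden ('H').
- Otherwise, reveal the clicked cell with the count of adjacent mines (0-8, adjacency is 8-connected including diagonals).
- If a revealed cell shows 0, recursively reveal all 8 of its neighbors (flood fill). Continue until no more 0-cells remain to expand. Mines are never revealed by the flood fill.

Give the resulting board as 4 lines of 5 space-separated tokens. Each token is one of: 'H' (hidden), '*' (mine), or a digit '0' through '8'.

H H H H H
H H H H H
H H H 1 H
H H H H H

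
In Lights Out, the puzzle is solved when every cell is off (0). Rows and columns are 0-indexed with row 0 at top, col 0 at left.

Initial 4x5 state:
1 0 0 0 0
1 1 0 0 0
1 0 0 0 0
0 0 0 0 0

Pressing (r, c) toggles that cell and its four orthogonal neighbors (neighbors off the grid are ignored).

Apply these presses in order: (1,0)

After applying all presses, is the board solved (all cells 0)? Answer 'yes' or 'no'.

Answer: yes

Derivation:
After press 1 at (1,0):
0 0 0 0 0
0 0 0 0 0
0 0 0 0 0
0 0 0 0 0

Lights still on: 0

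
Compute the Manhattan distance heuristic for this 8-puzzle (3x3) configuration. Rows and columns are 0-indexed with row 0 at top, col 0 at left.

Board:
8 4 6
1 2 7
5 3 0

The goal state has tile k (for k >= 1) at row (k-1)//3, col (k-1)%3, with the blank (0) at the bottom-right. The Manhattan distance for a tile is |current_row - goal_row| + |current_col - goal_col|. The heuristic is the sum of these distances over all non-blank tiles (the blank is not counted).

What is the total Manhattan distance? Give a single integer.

Tile 8: (0,0)->(2,1) = 3
Tile 4: (0,1)->(1,0) = 2
Tile 6: (0,2)->(1,2) = 1
Tile 1: (1,0)->(0,0) = 1
Tile 2: (1,1)->(0,1) = 1
Tile 7: (1,2)->(2,0) = 3
Tile 5: (2,0)->(1,1) = 2
Tile 3: (2,1)->(0,2) = 3
Sum: 3 + 2 + 1 + 1 + 1 + 3 + 2 + 3 = 16

Answer: 16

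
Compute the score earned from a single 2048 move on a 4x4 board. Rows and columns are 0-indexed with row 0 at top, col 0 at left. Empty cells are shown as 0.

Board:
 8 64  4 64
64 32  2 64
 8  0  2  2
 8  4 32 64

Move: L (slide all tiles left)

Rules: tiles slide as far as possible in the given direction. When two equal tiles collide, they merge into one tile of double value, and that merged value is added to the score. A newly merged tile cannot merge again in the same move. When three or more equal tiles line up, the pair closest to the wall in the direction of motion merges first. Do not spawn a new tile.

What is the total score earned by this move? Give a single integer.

Answer: 4

Derivation:
Slide left:
row 0: [8, 64, 4, 64] -> [8, 64, 4, 64]  score +0 (running 0)
row 1: [64, 32, 2, 64] -> [64, 32, 2, 64]  score +0 (running 0)
row 2: [8, 0, 2, 2] -> [8, 4, 0, 0]  score +4 (running 4)
row 3: [8, 4, 32, 64] -> [8, 4, 32, 64]  score +0 (running 4)
Board after move:
 8 64  4 64
64 32  2 64
 8  4  0  0
 8  4 32 64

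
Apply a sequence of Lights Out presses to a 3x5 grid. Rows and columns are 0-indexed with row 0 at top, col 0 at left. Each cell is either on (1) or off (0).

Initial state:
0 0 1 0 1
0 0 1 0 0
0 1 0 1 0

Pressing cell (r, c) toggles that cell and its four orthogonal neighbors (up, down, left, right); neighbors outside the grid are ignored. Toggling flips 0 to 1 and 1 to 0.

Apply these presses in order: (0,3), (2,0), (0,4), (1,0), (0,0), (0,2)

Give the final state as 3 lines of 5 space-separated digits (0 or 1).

Answer: 0 0 1 1 1
1 1 0 1 1
0 0 0 1 0

Derivation:
After press 1 at (0,3):
0 0 0 1 0
0 0 1 1 0
0 1 0 1 0

After press 2 at (2,0):
0 0 0 1 0
1 0 1 1 0
1 0 0 1 0

After press 3 at (0,4):
0 0 0 0 1
1 0 1 1 1
1 0 0 1 0

After press 4 at (1,0):
1 0 0 0 1
0 1 1 1 1
0 0 0 1 0

After press 5 at (0,0):
0 1 0 0 1
1 1 1 1 1
0 0 0 1 0

After press 6 at (0,2):
0 0 1 1 1
1 1 0 1 1
0 0 0 1 0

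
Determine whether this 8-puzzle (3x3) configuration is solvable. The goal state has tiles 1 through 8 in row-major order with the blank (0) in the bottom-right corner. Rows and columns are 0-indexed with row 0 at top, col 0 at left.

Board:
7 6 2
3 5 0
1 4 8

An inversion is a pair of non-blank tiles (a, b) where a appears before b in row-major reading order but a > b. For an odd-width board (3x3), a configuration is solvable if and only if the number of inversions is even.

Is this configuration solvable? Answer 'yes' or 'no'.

Inversions (pairs i<j in row-major order where tile[i] > tile[j] > 0): 15
15 is odd, so the puzzle is not solvable.

Answer: no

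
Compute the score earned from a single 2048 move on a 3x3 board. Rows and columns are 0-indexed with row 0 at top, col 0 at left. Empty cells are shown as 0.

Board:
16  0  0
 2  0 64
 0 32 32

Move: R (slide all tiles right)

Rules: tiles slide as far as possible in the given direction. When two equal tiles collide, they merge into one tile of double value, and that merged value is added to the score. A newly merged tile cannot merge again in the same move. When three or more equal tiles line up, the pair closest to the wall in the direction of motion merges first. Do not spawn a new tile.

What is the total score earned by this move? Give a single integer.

Slide right:
row 0: [16, 0, 0] -> [0, 0, 16]  score +0 (running 0)
row 1: [2, 0, 64] -> [0, 2, 64]  score +0 (running 0)
row 2: [0, 32, 32] -> [0, 0, 64]  score +64 (running 64)
Board after move:
 0  0 16
 0  2 64
 0  0 64

Answer: 64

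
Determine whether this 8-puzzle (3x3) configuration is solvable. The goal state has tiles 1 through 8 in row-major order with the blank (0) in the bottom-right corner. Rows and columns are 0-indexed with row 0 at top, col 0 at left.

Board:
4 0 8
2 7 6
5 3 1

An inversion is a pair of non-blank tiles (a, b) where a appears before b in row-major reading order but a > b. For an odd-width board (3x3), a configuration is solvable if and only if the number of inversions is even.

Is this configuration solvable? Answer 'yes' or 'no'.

Answer: yes

Derivation:
Inversions (pairs i<j in row-major order where tile[i] > tile[j] > 0): 20
20 is even, so the puzzle is solvable.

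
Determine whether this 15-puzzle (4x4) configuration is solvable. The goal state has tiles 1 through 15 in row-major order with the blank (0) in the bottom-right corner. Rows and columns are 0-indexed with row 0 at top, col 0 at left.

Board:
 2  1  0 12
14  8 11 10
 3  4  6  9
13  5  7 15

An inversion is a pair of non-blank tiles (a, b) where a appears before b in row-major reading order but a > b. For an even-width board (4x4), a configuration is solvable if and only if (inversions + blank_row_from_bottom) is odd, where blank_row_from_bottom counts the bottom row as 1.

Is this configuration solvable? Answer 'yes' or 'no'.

Answer: yes

Derivation:
Inversions: 43
Blank is in row 0 (0-indexed from top), which is row 4 counting from the bottom (bottom = 1).
43 + 4 = 47, which is odd, so the puzzle is solvable.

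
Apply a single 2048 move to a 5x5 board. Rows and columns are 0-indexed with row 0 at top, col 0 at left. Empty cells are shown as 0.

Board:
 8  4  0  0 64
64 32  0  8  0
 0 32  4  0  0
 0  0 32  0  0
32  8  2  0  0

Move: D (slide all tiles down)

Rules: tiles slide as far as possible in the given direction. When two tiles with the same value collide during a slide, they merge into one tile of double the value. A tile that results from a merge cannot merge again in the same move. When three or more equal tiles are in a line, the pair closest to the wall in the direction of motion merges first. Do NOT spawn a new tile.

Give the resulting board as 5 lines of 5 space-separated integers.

Slide down:
col 0: [8, 64, 0, 0, 32] -> [0, 0, 8, 64, 32]
col 1: [4, 32, 32, 0, 8] -> [0, 0, 4, 64, 8]
col 2: [0, 0, 4, 32, 2] -> [0, 0, 4, 32, 2]
col 3: [0, 8, 0, 0, 0] -> [0, 0, 0, 0, 8]
col 4: [64, 0, 0, 0, 0] -> [0, 0, 0, 0, 64]

Answer:  0  0  0  0  0
 0  0  0  0  0
 8  4  4  0  0
64 64 32  0  0
32  8  2  8 64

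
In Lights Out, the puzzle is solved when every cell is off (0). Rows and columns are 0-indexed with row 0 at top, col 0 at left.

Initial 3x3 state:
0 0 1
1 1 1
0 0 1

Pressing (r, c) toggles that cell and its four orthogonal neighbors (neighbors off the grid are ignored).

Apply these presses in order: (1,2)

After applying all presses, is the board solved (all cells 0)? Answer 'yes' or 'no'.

After press 1 at (1,2):
0 0 0
1 0 0
0 0 0

Lights still on: 1

Answer: no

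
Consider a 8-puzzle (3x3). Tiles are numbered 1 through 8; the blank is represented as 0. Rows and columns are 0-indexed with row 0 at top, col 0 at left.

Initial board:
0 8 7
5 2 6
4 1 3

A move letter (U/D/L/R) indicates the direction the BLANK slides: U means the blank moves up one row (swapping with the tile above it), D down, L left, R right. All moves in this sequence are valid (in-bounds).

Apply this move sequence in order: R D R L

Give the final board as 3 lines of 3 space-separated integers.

Answer: 8 2 7
5 0 6
4 1 3

Derivation:
After move 1 (R):
8 0 7
5 2 6
4 1 3

After move 2 (D):
8 2 7
5 0 6
4 1 3

After move 3 (R):
8 2 7
5 6 0
4 1 3

After move 4 (L):
8 2 7
5 0 6
4 1 3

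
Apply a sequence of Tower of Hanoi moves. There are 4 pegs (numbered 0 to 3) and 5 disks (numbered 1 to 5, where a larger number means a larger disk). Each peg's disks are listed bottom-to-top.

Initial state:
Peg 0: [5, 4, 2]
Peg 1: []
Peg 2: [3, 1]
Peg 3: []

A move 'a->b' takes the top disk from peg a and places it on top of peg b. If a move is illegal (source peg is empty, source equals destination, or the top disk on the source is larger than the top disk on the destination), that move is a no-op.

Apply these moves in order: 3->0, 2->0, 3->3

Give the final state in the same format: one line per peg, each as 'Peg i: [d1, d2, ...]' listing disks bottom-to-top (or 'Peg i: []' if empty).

Answer: Peg 0: [5, 4, 2, 1]
Peg 1: []
Peg 2: [3]
Peg 3: []

Derivation:
After move 1 (3->0):
Peg 0: [5, 4, 2]
Peg 1: []
Peg 2: [3, 1]
Peg 3: []

After move 2 (2->0):
Peg 0: [5, 4, 2, 1]
Peg 1: []
Peg 2: [3]
Peg 3: []

After move 3 (3->3):
Peg 0: [5, 4, 2, 1]
Peg 1: []
Peg 2: [3]
Peg 3: []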